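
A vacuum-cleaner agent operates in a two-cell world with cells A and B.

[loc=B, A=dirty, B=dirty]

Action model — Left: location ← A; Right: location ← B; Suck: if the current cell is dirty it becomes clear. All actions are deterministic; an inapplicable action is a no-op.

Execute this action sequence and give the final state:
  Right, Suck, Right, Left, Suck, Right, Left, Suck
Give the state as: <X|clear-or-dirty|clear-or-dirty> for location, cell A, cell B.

1. Right → <B|dirty|dirty>
2. Suck → <B|dirty|clear>
3. Right → <B|dirty|clear>
4. Left → <A|dirty|clear>
5. Suck → <A|clear|clear>
6. Right → <B|clear|clear>
7. Left → <A|clear|clear>
8. Suck → <A|clear|clear>

<A|clear|clear>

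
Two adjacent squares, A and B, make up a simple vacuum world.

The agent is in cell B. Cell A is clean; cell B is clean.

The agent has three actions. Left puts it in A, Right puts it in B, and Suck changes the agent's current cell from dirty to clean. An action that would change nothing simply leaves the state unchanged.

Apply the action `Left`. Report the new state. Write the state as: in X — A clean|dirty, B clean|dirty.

start: in B — A clean, B clean
1) do Left; now in A — A clean, B clean

in A — A clean, B clean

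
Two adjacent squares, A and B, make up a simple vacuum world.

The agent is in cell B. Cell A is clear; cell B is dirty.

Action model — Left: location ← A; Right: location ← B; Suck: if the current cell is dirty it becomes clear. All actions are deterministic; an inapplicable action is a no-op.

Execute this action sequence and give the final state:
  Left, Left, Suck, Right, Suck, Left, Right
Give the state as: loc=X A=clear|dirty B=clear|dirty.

loc=B A=clear B=clear

Left (#1): loc=A A=clear B=dirty
Left (#2): loc=A A=clear B=dirty
Suck (#3): loc=A A=clear B=dirty
Right (#4): loc=B A=clear B=dirty
Suck (#5): loc=B A=clear B=clear
Left (#6): loc=A A=clear B=clear
Right (#7): loc=B A=clear B=clear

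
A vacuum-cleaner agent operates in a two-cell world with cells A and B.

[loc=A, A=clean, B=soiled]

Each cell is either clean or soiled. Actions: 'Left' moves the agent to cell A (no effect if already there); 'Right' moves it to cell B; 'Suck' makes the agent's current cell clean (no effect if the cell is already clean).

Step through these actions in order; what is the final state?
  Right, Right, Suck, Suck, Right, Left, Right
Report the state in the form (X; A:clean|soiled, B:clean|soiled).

Right (#1): (B; A:clean, B:soiled)
Right (#2): (B; A:clean, B:soiled)
Suck (#3): (B; A:clean, B:clean)
Suck (#4): (B; A:clean, B:clean)
Right (#5): (B; A:clean, B:clean)
Left (#6): (A; A:clean, B:clean)
Right (#7): (B; A:clean, B:clean)

(B; A:clean, B:clean)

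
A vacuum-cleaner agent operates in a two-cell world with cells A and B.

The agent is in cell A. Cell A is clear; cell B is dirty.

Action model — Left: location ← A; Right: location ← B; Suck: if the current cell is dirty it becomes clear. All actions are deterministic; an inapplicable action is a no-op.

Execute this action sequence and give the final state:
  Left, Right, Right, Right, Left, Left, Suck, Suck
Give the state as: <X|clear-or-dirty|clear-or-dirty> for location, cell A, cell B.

<A|clear|dirty>

1) do Left; now <A|clear|dirty>
2) do Right; now <B|clear|dirty>
3) do Right; now <B|clear|dirty>
4) do Right; now <B|clear|dirty>
5) do Left; now <A|clear|dirty>
6) do Left; now <A|clear|dirty>
7) do Suck; now <A|clear|dirty>
8) do Suck; now <A|clear|dirty>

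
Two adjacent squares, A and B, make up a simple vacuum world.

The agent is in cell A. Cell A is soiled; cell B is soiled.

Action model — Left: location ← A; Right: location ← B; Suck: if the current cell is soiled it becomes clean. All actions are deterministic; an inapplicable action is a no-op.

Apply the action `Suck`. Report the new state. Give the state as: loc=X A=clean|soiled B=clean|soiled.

start: loc=A A=soiled B=soiled
[1] after Suck: loc=A A=clean B=soiled

loc=A A=clean B=soiled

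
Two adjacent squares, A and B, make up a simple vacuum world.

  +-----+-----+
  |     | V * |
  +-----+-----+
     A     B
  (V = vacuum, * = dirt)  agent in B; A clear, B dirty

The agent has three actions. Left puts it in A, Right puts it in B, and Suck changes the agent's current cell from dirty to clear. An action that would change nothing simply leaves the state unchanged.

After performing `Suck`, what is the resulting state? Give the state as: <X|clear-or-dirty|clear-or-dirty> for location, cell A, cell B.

<B|clear|clear>

start: <B|clear|dirty>
1. Suck → <B|clear|clear>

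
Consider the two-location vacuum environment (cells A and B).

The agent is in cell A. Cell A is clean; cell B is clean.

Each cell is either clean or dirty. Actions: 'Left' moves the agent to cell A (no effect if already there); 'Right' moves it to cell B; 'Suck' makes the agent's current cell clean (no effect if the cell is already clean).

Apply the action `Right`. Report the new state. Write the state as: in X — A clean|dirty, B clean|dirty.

in B — A clean, B clean

start: in A — A clean, B clean
step 1/1 (Right): in B — A clean, B clean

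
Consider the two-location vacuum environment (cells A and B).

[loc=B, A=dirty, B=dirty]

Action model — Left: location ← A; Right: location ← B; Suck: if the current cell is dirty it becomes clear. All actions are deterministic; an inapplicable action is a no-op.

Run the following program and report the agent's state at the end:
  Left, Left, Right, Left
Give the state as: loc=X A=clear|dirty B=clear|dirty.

loc=A A=dirty B=dirty

1) do Left; now loc=A A=dirty B=dirty
2) do Left; now loc=A A=dirty B=dirty
3) do Right; now loc=B A=dirty B=dirty
4) do Left; now loc=A A=dirty B=dirty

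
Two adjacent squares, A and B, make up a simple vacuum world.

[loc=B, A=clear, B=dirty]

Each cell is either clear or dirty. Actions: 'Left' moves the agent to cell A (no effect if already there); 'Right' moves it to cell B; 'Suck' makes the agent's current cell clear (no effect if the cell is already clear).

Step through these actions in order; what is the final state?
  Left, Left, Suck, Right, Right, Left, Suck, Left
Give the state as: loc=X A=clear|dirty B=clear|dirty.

loc=A A=clear B=dirty

Left (#1): loc=A A=clear B=dirty
Left (#2): loc=A A=clear B=dirty
Suck (#3): loc=A A=clear B=dirty
Right (#4): loc=B A=clear B=dirty
Right (#5): loc=B A=clear B=dirty
Left (#6): loc=A A=clear B=dirty
Suck (#7): loc=A A=clear B=dirty
Left (#8): loc=A A=clear B=dirty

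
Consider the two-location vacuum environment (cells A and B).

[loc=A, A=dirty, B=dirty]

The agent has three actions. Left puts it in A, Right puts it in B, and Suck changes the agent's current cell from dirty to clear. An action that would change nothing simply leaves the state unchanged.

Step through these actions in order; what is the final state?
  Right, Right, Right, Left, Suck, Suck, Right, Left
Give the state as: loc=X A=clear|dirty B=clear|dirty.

[1] after Right: loc=B A=dirty B=dirty
[2] after Right: loc=B A=dirty B=dirty
[3] after Right: loc=B A=dirty B=dirty
[4] after Left: loc=A A=dirty B=dirty
[5] after Suck: loc=A A=clear B=dirty
[6] after Suck: loc=A A=clear B=dirty
[7] after Right: loc=B A=clear B=dirty
[8] after Left: loc=A A=clear B=dirty

loc=A A=clear B=dirty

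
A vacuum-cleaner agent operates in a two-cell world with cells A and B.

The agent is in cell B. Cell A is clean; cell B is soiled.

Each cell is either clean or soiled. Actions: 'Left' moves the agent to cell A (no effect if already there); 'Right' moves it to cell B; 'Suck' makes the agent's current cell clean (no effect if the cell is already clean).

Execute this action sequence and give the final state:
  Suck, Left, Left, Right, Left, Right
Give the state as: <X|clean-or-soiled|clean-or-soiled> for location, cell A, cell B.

<B|clean|clean>

1) do Suck; now <B|clean|clean>
2) do Left; now <A|clean|clean>
3) do Left; now <A|clean|clean>
4) do Right; now <B|clean|clean>
5) do Left; now <A|clean|clean>
6) do Right; now <B|clean|clean>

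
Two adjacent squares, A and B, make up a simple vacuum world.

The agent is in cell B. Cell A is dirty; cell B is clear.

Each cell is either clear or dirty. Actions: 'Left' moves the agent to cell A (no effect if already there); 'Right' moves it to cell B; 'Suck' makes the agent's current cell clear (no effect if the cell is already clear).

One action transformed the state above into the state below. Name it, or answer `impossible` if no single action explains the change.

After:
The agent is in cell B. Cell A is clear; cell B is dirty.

try  Left: (A; A:dirty, B:clear)
try Right: (B; A:dirty, B:clear)
try  Suck: (B; A:dirty, B:clear)
no single action produces the after-state

impossible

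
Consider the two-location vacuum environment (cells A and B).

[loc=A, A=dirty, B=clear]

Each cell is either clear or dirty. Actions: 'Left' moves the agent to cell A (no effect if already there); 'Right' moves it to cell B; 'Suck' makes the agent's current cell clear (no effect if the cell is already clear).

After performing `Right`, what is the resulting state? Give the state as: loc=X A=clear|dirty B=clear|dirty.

loc=B A=dirty B=clear

start: loc=A A=dirty B=clear
Right (#1): loc=B A=dirty B=clear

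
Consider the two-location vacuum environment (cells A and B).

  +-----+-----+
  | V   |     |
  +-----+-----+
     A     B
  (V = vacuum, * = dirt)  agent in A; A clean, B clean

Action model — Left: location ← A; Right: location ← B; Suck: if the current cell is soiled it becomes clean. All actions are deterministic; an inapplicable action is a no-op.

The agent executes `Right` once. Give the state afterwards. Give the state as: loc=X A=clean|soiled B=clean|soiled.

loc=B A=clean B=clean

start: loc=A A=clean B=clean
[1] after Right: loc=B A=clean B=clean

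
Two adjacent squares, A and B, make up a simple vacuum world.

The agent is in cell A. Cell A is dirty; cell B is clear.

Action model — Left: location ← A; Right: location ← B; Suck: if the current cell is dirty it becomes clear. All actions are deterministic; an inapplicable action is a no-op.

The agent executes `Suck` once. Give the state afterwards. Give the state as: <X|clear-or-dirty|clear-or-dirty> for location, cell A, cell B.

start: <A|dirty|clear>
1) do Suck; now <A|clear|clear>

<A|clear|clear>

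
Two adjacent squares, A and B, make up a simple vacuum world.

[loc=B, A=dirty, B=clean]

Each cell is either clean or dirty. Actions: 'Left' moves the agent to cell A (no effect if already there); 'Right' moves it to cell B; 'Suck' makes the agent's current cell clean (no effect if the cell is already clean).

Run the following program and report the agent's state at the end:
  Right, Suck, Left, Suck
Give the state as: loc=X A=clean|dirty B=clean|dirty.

step 1/4 (Right): loc=B A=dirty B=clean
step 2/4 (Suck): loc=B A=dirty B=clean
step 3/4 (Left): loc=A A=dirty B=clean
step 4/4 (Suck): loc=A A=clean B=clean

loc=A A=clean B=clean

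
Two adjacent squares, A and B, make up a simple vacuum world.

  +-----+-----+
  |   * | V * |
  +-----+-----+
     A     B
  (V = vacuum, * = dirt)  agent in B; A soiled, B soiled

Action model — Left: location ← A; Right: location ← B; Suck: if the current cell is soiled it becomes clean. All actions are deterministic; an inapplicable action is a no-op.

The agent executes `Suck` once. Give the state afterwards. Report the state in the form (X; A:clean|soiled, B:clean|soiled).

start: (B; A:soiled, B:soiled)
1. Suck → (B; A:soiled, B:clean)

(B; A:soiled, B:clean)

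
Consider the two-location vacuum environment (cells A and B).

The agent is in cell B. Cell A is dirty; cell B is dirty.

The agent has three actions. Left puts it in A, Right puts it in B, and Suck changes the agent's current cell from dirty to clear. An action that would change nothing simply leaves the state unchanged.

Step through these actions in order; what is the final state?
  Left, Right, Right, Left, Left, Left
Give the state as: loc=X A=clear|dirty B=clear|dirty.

1. Left → loc=A A=dirty B=dirty
2. Right → loc=B A=dirty B=dirty
3. Right → loc=B A=dirty B=dirty
4. Left → loc=A A=dirty B=dirty
5. Left → loc=A A=dirty B=dirty
6. Left → loc=A A=dirty B=dirty

loc=A A=dirty B=dirty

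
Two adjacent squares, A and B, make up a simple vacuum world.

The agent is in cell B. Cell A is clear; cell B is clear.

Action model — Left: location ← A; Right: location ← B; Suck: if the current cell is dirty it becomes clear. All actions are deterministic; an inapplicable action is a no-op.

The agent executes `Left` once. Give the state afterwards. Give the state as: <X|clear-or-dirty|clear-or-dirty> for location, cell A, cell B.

<A|clear|clear>

start: <B|clear|clear>
[1] after Left: <A|clear|clear>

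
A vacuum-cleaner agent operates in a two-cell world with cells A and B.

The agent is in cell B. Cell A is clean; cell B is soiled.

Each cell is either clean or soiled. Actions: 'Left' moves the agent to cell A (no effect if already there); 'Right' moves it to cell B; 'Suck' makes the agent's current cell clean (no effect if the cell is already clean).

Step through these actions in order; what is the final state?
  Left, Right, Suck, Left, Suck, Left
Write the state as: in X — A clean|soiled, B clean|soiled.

in A — A clean, B clean

t=1 Left ⇒ in A — A clean, B soiled
t=2 Right ⇒ in B — A clean, B soiled
t=3 Suck ⇒ in B — A clean, B clean
t=4 Left ⇒ in A — A clean, B clean
t=5 Suck ⇒ in A — A clean, B clean
t=6 Left ⇒ in A — A clean, B clean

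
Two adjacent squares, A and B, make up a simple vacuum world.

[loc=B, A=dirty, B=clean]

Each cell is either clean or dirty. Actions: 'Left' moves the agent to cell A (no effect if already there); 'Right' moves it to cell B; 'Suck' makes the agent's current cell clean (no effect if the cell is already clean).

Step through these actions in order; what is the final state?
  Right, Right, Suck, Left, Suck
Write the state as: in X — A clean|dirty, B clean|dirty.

step 1/5 (Right): in B — A dirty, B clean
step 2/5 (Right): in B — A dirty, B clean
step 3/5 (Suck): in B — A dirty, B clean
step 4/5 (Left): in A — A dirty, B clean
step 5/5 (Suck): in A — A clean, B clean

in A — A clean, B clean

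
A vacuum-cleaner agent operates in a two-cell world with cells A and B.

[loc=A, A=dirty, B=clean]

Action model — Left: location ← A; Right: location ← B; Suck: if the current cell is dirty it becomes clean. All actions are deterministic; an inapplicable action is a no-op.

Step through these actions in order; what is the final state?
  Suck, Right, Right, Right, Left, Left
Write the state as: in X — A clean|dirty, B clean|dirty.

in A — A clean, B clean

[1] after Suck: in A — A clean, B clean
[2] after Right: in B — A clean, B clean
[3] after Right: in B — A clean, B clean
[4] after Right: in B — A clean, B clean
[5] after Left: in A — A clean, B clean
[6] after Left: in A — A clean, B clean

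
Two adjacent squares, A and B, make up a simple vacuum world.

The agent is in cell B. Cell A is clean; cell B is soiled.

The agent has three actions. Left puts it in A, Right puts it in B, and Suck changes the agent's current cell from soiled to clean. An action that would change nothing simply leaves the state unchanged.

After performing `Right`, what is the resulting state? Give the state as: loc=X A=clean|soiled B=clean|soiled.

loc=B A=clean B=soiled

start: loc=B A=clean B=soiled
step 1/1 (Right): loc=B A=clean B=soiled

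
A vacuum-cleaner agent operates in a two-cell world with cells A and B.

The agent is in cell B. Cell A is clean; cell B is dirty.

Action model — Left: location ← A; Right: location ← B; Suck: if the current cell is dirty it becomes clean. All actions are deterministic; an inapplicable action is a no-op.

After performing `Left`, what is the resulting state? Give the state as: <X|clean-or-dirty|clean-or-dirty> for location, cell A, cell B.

start: <B|clean|dirty>
step 1/1 (Left): <A|clean|dirty>

<A|clean|dirty>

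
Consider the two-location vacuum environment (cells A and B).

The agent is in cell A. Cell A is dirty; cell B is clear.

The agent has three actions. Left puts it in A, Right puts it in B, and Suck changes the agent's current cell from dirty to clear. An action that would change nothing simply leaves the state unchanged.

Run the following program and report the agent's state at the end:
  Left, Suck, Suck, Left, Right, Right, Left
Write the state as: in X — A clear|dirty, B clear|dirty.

in A — A clear, B clear

Left (#1): in A — A dirty, B clear
Suck (#2): in A — A clear, B clear
Suck (#3): in A — A clear, B clear
Left (#4): in A — A clear, B clear
Right (#5): in B — A clear, B clear
Right (#6): in B — A clear, B clear
Left (#7): in A — A clear, B clear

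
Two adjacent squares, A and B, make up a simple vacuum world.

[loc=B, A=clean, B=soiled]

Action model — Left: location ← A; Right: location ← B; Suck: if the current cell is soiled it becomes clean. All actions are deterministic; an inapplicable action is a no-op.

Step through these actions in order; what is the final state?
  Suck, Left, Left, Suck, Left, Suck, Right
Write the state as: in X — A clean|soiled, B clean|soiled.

1) do Suck; now in B — A clean, B clean
2) do Left; now in A — A clean, B clean
3) do Left; now in A — A clean, B clean
4) do Suck; now in A — A clean, B clean
5) do Left; now in A — A clean, B clean
6) do Suck; now in A — A clean, B clean
7) do Right; now in B — A clean, B clean

in B — A clean, B clean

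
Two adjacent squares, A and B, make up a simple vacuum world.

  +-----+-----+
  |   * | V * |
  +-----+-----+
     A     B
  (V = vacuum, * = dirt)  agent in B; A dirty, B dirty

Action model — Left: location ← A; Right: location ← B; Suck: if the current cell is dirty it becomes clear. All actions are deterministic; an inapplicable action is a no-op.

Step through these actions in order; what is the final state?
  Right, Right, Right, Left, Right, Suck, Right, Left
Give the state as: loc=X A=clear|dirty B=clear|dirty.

loc=A A=dirty B=clear

Right (#1): loc=B A=dirty B=dirty
Right (#2): loc=B A=dirty B=dirty
Right (#3): loc=B A=dirty B=dirty
Left (#4): loc=A A=dirty B=dirty
Right (#5): loc=B A=dirty B=dirty
Suck (#6): loc=B A=dirty B=clear
Right (#7): loc=B A=dirty B=clear
Left (#8): loc=A A=dirty B=clear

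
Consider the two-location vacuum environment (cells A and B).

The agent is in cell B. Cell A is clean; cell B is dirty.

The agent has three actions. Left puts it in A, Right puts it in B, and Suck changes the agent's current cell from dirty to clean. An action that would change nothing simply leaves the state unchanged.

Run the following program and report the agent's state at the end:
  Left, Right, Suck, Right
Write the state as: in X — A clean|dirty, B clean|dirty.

step 1/4 (Left): in A — A clean, B dirty
step 2/4 (Right): in B — A clean, B dirty
step 3/4 (Suck): in B — A clean, B clean
step 4/4 (Right): in B — A clean, B clean

in B — A clean, B clean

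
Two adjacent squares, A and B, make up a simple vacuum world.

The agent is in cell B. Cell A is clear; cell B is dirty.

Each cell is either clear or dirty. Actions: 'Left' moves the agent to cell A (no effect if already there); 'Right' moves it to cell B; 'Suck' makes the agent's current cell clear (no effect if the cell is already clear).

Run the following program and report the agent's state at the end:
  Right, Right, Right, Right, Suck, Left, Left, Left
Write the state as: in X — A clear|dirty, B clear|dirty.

in A — A clear, B clear

t=1 Right ⇒ in B — A clear, B dirty
t=2 Right ⇒ in B — A clear, B dirty
t=3 Right ⇒ in B — A clear, B dirty
t=4 Right ⇒ in B — A clear, B dirty
t=5 Suck ⇒ in B — A clear, B clear
t=6 Left ⇒ in A — A clear, B clear
t=7 Left ⇒ in A — A clear, B clear
t=8 Left ⇒ in A — A clear, B clear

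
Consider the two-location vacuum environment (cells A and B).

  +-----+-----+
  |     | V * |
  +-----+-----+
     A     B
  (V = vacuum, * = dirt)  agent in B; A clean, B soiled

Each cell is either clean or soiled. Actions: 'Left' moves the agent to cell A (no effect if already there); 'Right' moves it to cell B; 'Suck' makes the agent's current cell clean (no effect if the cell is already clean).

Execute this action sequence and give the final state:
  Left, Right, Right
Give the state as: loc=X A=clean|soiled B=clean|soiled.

Left (#1): loc=A A=clean B=soiled
Right (#2): loc=B A=clean B=soiled
Right (#3): loc=B A=clean B=soiled

loc=B A=clean B=soiled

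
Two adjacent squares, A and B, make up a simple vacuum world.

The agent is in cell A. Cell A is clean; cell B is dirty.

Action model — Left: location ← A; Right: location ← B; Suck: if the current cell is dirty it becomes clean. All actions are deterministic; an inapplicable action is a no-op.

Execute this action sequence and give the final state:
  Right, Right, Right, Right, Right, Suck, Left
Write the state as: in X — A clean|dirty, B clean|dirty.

Right (#1): in B — A clean, B dirty
Right (#2): in B — A clean, B dirty
Right (#3): in B — A clean, B dirty
Right (#4): in B — A clean, B dirty
Right (#5): in B — A clean, B dirty
Suck (#6): in B — A clean, B clean
Left (#7): in A — A clean, B clean

in A — A clean, B clean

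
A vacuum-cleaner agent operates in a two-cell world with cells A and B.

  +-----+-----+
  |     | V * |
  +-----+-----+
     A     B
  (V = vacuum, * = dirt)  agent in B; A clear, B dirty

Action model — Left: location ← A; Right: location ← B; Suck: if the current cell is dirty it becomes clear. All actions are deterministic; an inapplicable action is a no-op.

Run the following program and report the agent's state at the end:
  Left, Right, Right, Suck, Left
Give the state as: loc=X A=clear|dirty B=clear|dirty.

loc=A A=clear B=clear

1. Left → loc=A A=clear B=dirty
2. Right → loc=B A=clear B=dirty
3. Right → loc=B A=clear B=dirty
4. Suck → loc=B A=clear B=clear
5. Left → loc=A A=clear B=clear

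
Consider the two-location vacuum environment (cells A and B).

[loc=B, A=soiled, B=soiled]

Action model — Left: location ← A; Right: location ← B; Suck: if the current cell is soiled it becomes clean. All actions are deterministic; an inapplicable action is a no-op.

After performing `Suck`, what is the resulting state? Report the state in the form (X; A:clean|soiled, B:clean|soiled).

(B; A:soiled, B:clean)

start: (B; A:soiled, B:soiled)
t=1 Suck ⇒ (B; A:soiled, B:clean)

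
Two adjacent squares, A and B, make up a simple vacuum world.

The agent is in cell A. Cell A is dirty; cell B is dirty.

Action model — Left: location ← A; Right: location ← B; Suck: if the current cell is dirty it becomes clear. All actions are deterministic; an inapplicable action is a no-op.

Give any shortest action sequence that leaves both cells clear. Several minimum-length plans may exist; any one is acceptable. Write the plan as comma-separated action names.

Suck, Right, Suck

1) do Suck; now (A; A:clear, B:dirty)
2) do Right; now (B; A:clear, B:dirty)
3) do Suck; now (B; A:clear, B:clear)
min 3: Suck A + move + Suck B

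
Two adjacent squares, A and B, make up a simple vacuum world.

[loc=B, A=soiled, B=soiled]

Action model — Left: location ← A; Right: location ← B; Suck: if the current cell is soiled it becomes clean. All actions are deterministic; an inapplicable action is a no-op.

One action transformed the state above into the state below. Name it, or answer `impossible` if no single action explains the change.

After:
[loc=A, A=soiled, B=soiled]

try  Left: in A — A soiled, B soiled  ← match
try Right: in B — A soiled, B soiled
try  Suck: in B — A soiled, B clean

Left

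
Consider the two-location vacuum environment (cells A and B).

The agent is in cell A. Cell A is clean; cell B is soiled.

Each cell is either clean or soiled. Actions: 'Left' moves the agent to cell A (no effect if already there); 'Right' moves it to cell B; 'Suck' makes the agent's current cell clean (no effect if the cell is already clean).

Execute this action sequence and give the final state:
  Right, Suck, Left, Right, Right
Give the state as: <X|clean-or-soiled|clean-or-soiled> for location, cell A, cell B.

<B|clean|clean>

step 1/5 (Right): <B|clean|soiled>
step 2/5 (Suck): <B|clean|clean>
step 3/5 (Left): <A|clean|clean>
step 4/5 (Right): <B|clean|clean>
step 5/5 (Right): <B|clean|clean>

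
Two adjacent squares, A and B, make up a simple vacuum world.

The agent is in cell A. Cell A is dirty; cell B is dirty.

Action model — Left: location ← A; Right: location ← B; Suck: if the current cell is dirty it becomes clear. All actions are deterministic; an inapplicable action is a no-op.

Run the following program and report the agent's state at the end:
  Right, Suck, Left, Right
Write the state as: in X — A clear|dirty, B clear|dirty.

t=1 Right ⇒ in B — A dirty, B dirty
t=2 Suck ⇒ in B — A dirty, B clear
t=3 Left ⇒ in A — A dirty, B clear
t=4 Right ⇒ in B — A dirty, B clear

in B — A dirty, B clear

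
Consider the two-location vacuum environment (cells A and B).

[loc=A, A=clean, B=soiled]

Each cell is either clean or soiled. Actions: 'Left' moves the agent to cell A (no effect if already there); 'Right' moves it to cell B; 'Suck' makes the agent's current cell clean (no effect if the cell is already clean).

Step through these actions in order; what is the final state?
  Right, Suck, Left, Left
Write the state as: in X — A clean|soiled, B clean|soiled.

in A — A clean, B clean

1) do Right; now in B — A clean, B soiled
2) do Suck; now in B — A clean, B clean
3) do Left; now in A — A clean, B clean
4) do Left; now in A — A clean, B clean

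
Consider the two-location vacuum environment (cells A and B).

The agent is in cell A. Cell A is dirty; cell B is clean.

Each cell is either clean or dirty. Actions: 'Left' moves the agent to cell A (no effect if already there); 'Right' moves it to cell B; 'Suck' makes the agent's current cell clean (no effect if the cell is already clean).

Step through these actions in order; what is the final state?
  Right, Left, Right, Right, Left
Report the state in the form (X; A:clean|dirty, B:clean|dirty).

1. Right → (B; A:dirty, B:clean)
2. Left → (A; A:dirty, B:clean)
3. Right → (B; A:dirty, B:clean)
4. Right → (B; A:dirty, B:clean)
5. Left → (A; A:dirty, B:clean)

(A; A:dirty, B:clean)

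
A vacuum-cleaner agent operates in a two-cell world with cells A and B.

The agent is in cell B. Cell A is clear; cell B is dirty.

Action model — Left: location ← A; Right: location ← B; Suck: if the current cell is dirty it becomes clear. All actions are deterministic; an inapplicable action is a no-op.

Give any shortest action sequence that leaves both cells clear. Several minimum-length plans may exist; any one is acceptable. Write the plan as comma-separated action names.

Suck

[1] after Suck: in B — A clear, B clear
min 1: B is dirty, one Suck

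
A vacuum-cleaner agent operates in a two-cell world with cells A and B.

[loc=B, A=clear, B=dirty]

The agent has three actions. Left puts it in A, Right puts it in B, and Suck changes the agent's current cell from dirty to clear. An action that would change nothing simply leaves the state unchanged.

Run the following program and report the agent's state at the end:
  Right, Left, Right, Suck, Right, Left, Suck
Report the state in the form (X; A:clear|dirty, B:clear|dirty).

(A; A:clear, B:clear)

1. Right → (B; A:clear, B:dirty)
2. Left → (A; A:clear, B:dirty)
3. Right → (B; A:clear, B:dirty)
4. Suck → (B; A:clear, B:clear)
5. Right → (B; A:clear, B:clear)
6. Left → (A; A:clear, B:clear)
7. Suck → (A; A:clear, B:clear)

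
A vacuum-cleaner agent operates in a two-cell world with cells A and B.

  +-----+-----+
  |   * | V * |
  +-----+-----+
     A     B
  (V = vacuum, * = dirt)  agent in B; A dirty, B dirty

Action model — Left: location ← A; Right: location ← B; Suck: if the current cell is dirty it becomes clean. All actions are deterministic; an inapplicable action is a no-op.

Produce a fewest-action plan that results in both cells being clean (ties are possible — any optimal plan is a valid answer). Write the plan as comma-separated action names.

Suck (#1): in B — A dirty, B clean
Left (#2): in A — A dirty, B clean
Suck (#3): in A — A clean, B clean
min 3: Suck B + move + Suck A

Suck, Left, Suck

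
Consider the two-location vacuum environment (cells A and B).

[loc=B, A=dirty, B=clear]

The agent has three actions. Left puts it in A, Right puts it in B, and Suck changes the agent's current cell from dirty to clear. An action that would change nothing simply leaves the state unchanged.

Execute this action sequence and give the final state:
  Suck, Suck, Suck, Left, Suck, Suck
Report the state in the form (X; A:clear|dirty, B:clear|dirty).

[1] after Suck: (B; A:dirty, B:clear)
[2] after Suck: (B; A:dirty, B:clear)
[3] after Suck: (B; A:dirty, B:clear)
[4] after Left: (A; A:dirty, B:clear)
[5] after Suck: (A; A:clear, B:clear)
[6] after Suck: (A; A:clear, B:clear)

(A; A:clear, B:clear)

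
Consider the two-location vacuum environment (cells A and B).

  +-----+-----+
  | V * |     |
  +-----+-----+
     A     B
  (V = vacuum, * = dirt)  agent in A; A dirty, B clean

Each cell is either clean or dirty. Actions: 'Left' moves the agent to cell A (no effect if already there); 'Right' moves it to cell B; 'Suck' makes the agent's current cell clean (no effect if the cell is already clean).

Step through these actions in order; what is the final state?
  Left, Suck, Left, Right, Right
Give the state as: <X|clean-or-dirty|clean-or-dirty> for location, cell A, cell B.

<B|clean|clean>

step 1/5 (Left): <A|dirty|clean>
step 2/5 (Suck): <A|clean|clean>
step 3/5 (Left): <A|clean|clean>
step 4/5 (Right): <B|clean|clean>
step 5/5 (Right): <B|clean|clean>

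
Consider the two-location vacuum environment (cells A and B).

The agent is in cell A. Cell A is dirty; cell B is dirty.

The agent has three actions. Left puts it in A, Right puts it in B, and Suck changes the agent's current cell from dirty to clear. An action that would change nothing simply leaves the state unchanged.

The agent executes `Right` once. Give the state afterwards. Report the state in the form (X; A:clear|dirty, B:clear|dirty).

start: (A; A:dirty, B:dirty)
1. Right → (B; A:dirty, B:dirty)

(B; A:dirty, B:dirty)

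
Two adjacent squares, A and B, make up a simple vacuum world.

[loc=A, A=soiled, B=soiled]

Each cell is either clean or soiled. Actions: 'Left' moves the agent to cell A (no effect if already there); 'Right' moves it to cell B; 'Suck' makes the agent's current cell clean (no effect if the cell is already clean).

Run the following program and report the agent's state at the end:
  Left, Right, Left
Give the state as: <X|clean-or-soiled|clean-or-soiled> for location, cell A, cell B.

t=1 Left ⇒ <A|soiled|soiled>
t=2 Right ⇒ <B|soiled|soiled>
t=3 Left ⇒ <A|soiled|soiled>

<A|soiled|soiled>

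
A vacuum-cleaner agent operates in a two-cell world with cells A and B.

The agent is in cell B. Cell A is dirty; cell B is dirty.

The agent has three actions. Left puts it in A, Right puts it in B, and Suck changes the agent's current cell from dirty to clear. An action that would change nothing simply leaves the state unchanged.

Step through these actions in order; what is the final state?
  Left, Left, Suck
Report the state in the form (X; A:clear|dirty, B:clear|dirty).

1. Left → (A; A:dirty, B:dirty)
2. Left → (A; A:dirty, B:dirty)
3. Suck → (A; A:clear, B:dirty)

(A; A:clear, B:dirty)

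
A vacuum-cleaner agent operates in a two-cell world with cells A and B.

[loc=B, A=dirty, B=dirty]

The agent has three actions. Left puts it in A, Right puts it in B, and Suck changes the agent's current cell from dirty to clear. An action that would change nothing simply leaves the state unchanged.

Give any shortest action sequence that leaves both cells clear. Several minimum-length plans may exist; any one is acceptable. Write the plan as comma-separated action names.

Suck (#1): <B|dirty|clear>
Left (#2): <A|dirty|clear>
Suck (#3): <A|clear|clear>
min 3: Suck B + move + Suck A

Suck, Left, Suck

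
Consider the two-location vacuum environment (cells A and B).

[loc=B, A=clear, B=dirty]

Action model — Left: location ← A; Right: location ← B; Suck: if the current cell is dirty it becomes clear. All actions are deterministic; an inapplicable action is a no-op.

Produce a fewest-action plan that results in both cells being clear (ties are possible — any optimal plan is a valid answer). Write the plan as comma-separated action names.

t=1 Suck ⇒ (B; A:clear, B:clear)
min 1: B is dirty, one Suck

Suck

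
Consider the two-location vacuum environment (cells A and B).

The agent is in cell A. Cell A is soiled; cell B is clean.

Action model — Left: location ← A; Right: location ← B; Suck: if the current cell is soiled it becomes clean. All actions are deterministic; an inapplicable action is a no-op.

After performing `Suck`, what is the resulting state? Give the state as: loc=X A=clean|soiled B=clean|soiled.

loc=A A=clean B=clean

start: loc=A A=soiled B=clean
1. Suck → loc=A A=clean B=clean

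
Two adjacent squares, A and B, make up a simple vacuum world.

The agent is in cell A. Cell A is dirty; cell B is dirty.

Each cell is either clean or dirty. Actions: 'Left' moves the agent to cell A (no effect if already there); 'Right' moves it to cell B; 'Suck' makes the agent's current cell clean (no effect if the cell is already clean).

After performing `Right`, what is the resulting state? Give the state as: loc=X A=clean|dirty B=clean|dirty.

start: loc=A A=dirty B=dirty
[1] after Right: loc=B A=dirty B=dirty

loc=B A=dirty B=dirty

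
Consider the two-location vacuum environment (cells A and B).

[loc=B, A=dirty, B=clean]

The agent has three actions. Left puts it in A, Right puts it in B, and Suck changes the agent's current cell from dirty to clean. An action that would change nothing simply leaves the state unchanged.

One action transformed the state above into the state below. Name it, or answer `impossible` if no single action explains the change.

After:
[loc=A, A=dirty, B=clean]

Left

try  Left: (A; A:dirty, B:clean)  ← match
try Right: (B; A:dirty, B:clean)
try  Suck: (B; A:dirty, B:clean)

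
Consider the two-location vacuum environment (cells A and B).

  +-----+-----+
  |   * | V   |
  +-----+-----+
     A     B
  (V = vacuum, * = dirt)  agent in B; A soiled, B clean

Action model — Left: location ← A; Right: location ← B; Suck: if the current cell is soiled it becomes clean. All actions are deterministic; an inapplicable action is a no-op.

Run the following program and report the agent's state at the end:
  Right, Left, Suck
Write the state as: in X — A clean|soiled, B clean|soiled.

Right (#1): in B — A soiled, B clean
Left (#2): in A — A soiled, B clean
Suck (#3): in A — A clean, B clean

in A — A clean, B clean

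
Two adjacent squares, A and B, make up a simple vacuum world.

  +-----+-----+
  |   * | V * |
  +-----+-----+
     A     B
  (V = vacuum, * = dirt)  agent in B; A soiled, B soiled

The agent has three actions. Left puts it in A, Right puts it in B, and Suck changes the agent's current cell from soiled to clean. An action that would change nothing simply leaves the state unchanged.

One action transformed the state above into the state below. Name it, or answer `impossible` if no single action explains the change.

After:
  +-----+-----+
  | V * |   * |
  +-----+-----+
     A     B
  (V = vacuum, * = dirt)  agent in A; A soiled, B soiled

try  Left: in A — A soiled, B soiled  ← match
try Right: in B — A soiled, B soiled
try  Suck: in B — A soiled, B clean

Left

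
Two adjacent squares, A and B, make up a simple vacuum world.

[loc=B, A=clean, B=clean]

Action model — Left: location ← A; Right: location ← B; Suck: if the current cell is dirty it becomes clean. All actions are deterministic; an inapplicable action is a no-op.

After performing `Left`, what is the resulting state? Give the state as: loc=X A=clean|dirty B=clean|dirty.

loc=A A=clean B=clean

start: loc=B A=clean B=clean
1) do Left; now loc=A A=clean B=clean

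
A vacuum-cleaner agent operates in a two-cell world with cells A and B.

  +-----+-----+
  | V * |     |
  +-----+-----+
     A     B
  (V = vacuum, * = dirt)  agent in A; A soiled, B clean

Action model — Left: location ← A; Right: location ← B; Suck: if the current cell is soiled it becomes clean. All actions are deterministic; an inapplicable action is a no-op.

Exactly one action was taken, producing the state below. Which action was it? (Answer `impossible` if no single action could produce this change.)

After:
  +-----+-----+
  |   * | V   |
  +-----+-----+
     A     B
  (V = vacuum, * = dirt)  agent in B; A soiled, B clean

try  Left: (A; A:soiled, B:clean)
try Right: (B; A:soiled, B:clean)  ← match
try  Suck: (A; A:clean, B:clean)

Right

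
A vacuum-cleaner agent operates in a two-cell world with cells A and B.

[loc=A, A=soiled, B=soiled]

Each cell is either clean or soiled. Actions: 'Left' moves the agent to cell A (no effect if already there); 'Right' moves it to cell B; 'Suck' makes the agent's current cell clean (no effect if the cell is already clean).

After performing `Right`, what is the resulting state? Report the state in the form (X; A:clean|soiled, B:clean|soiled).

start: (A; A:soiled, B:soiled)
1) do Right; now (B; A:soiled, B:soiled)

(B; A:soiled, B:soiled)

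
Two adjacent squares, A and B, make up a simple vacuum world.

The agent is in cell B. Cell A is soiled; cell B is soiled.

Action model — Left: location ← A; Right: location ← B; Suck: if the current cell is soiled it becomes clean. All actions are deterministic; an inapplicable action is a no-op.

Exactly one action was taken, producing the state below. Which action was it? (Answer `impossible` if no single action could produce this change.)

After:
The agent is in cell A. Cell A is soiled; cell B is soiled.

try  Left: in A — A soiled, B soiled  ← match
try Right: in B — A soiled, B soiled
try  Suck: in B — A soiled, B clean

Left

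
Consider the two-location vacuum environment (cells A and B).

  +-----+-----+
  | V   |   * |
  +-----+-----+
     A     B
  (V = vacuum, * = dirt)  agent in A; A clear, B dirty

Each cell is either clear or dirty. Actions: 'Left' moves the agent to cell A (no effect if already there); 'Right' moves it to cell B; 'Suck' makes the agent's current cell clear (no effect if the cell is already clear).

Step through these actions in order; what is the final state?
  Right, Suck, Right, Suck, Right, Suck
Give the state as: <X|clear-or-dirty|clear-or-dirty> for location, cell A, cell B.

[1] after Right: <B|clear|dirty>
[2] after Suck: <B|clear|clear>
[3] after Right: <B|clear|clear>
[4] after Suck: <B|clear|clear>
[5] after Right: <B|clear|clear>
[6] after Suck: <B|clear|clear>

<B|clear|clear>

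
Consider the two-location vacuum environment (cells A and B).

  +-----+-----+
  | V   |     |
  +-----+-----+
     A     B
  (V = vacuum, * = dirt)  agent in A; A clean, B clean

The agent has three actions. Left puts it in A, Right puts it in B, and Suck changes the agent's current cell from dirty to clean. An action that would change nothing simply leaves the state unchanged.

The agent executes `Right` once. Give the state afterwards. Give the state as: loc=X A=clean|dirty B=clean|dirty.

start: loc=A A=clean B=clean
step 1/1 (Right): loc=B A=clean B=clean

loc=B A=clean B=clean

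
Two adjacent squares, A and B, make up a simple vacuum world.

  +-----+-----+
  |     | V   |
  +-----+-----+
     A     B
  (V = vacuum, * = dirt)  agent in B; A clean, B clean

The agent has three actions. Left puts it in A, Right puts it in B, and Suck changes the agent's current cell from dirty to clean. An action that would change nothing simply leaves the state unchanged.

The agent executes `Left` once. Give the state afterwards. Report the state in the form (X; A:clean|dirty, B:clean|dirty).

start: (B; A:clean, B:clean)
t=1 Left ⇒ (A; A:clean, B:clean)

(A; A:clean, B:clean)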